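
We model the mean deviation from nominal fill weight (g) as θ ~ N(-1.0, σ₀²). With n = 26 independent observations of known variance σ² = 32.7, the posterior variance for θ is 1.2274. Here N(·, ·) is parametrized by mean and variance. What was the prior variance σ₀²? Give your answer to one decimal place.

σ₀² = 51.0

For the Normal–Normal model with known σ², precisions add: τ_n = τ₀ + n/σ².
So 1/σ₀² = 1/1.2274 − 26/32.7 = 0.814730 − 0.795107 = 0.019623.
Hence σ₀² = 1/0.019623 ≈ 51.0.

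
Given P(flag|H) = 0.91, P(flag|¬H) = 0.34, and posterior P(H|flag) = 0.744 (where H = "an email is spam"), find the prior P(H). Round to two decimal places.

Bayes' rule in odds form gives O(H|E) = O(H)·[P(E|H)/P(E|¬H)], hence O(H) = O(H|E)/LR.
Posterior odds = 0.744/(1−0.744) = 2.9062. LR = 0.91/0.34 = 2.6765.
Prior odds = 2.9062/2.6765 = 1.0858, so P(H) = 1.0858/(1+1.0858) ≈ 0.52.

P(H) = 0.52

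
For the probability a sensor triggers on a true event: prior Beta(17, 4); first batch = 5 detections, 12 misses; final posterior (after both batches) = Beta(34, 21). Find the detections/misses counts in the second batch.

Because Beta–binomial updating is additive in the counts, the combined data contributed (α_post−α_prior, β_post−β_prior) successes and failures.
Total across both batches: 34−17=17 detections, 21−4=17 misses.
Subtract the first batch: 17−5=12 detections and 17−12=5 misses.

12 detections and 5 misses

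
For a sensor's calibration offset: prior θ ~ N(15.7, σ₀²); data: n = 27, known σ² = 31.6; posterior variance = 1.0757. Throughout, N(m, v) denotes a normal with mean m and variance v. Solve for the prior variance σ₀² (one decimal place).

For the Normal–Normal model with known σ², precisions add: τ_n = τ₀ + n/σ².
So 1/σ₀² = 1/1.0757 − 27/31.6 = 0.929627 − 0.854430 = 0.075197.
Hence σ₀² = 1/0.075197 ≈ 13.3.

σ₀² = 13.3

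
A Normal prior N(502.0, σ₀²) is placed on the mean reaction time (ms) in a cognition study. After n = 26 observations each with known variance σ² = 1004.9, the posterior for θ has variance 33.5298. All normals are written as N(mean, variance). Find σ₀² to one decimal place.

σ₀² = 253.1

Posterior precision equals prior precision plus data precision: 1/σ_n² = 1/σ₀² + n/σ².
So 1/σ₀² = 1/33.5298 − 26/1004.9 = 0.029824 − 0.025873 = 0.003951.
Hence σ₀² = 1/0.003951 ≈ 253.1.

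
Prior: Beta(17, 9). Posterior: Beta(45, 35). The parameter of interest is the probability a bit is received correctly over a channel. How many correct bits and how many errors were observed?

A Beta(α, β) prior with s successes and f failures in binomial data gives a Beta(α+s, β+f) posterior.
So s = 45 − 17 = 28 and f = 35 − 9 = 26.

28 correct bits and 26 errors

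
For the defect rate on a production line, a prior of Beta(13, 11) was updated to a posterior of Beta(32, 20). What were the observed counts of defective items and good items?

19 defective items and 9 good items

Beta is conjugate to the binomial likelihood: posterior = Beta(α+s, β+f).
Match parameters: s=32−13=19, f=20−11=9.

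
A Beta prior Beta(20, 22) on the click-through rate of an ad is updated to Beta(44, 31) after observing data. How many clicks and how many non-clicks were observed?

24 clicks and 9 non-clicks

Beta is conjugate to the binomial likelihood: posterior = Beta(α+s, β+f).
Match parameters: s=44−20=24, f=31−22=9.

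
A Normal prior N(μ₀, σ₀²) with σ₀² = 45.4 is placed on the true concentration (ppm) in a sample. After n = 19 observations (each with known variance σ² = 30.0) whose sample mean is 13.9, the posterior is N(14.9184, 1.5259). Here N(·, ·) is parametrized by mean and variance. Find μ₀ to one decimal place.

The posterior mean is a precision-weighted average: μ_n = (τ₀μ₀ + τ_data·x̄)/(τ₀+τ_data), with τ₀=1/σ₀² and τ_data=n/σ².
Here τ₀ = 1/45.4 = 0.022026 and τ_data = 19/30.0 = 0.633333, so τ_n = 0.655359.
Rearranging for μ₀: μ₀ = (μ_n·τ_n − τ_data·x̄)/τ₀ = (14.9184·0.655359 − 0.633333·13.9) / 0.022026 = 0.973579/0.022026 ≈ 44.2.

μ₀ = 44.2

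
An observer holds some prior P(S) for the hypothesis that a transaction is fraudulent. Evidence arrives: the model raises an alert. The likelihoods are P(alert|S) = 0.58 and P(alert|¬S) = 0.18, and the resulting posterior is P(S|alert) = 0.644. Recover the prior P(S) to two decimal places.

In odds form, posterior odds = prior odds × likelihood ratio, so prior odds = posterior odds ÷ LR.
Posterior odds = 0.644/(1−0.644) = 1.8090. LR = 0.58/0.18 = 3.2222.
Prior odds = 1.8090/3.2222 = 0.5614, so P(S) = 0.5614/(1+0.5614) ≈ 0.36.

P(S) = 0.36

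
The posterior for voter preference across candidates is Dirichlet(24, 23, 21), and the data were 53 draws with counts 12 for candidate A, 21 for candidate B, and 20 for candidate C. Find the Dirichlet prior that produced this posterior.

For a Dirichlet(α) prior with multinomial counts c, the posterior is Dirichlet(α + c) componentwise.
Subtract each count from the matching posterior parameter: 24−12=12, 23−21=2, 21−20=1.

Dirichlet(12, 2, 1)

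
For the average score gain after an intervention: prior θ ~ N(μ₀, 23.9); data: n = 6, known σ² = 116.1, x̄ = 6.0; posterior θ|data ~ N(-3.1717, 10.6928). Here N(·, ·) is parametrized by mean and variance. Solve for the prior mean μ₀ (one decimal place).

With known observation variance, the Normal–Normal posterior has precision τ_n = τ₀ + n/σ² and mean μ_n = (τ₀μ₀ + (n/σ²)x̄)/τ_n.
Here τ₀ = 1/23.9 = 0.041841 and τ_data = 6/116.1 = 0.051680, so τ_n = 0.093521.
Rearranging for μ₀: μ₀ = (μ_n·τ_n − τ_data·x̄)/τ₀ = (-3.1717·0.093521 − 0.051680·6.0) / 0.041841 = -0.606701/0.041841 ≈ -14.5.

μ₀ = -14.5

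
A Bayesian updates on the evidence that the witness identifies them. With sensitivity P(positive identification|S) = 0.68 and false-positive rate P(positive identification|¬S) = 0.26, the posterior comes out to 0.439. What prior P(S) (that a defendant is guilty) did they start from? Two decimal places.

In odds form, posterior odds = prior odds × likelihood ratio, so prior odds = posterior odds ÷ LR.
Posterior odds = 0.439/(1−0.439) = 0.7825. LR = 0.68/0.26 = 2.6154.
Prior odds = 0.7825/2.6154 = 0.2992, so P(S) = 0.2992/(1+0.2992) ≈ 0.23.

P(S) = 0.23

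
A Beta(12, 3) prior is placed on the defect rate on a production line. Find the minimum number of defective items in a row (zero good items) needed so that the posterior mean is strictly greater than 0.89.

After k defective items and 0 good items the posterior is Beta(12+k, 3), with mean (12+k)/(12+3+k).
Set (12+k)/(15+k) > 0.89 and solve: k > (0.89·15 − 12)/(1 − 0.89) = 12.273.
The smallest integer exceeding 12.273 is 13, and checking k=13: (25)/(28) = 0.8929 > 0.89.

k = 13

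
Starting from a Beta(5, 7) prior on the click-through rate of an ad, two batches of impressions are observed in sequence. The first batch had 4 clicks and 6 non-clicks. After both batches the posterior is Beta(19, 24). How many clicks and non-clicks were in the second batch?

10 clicks and 11 non-clicks

Sequential conjugate updates are equivalent to a single update on the pooled data, so total successes = posterior α − prior α and total failures = posterior β − prior β.
Total across both batches: 19−5=14 clicks, 24−7=17 non-clicks.
Subtract the first batch: 14−4=10 clicks and 17−6=11 non-clicks.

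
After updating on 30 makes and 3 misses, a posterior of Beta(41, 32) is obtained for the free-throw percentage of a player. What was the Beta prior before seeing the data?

Beta(11, 29)

Under Beta–binomial conjugacy the posterior parameters are (a+s, b+f).
So a = 41 − 30 = 11 and b = 32 − 3 = 29.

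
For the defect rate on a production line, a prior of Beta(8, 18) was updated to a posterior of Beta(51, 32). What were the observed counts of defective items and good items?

43 defective items and 14 good items

A Beta(α, β) prior with s successes and f failures in binomial data gives a Beta(α+s, β+f) posterior.
So s = 51 − 8 = 43 and f = 32 − 18 = 14.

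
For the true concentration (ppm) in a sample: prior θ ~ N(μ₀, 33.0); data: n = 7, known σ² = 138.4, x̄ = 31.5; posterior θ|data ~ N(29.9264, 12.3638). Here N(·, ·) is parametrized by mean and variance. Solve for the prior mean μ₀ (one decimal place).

μ₀ = 27.3

The posterior mean is a precision-weighted average: μ_n = (τ₀μ₀ + τ_data·x̄)/(τ₀+τ_data), with τ₀=1/σ₀² and τ_data=n/σ².
Here τ₀ = 1/33.0 = 0.030303 and τ_data = 7/138.4 = 0.050578, so τ_n = 0.080881.
Rearranging for μ₀: μ₀ = (μ_n·τ_n − τ_data·x̄)/τ₀ = (29.9264·0.080881 − 0.050578·31.5) / 0.030303 = 0.827270/0.030303 ≈ 27.3.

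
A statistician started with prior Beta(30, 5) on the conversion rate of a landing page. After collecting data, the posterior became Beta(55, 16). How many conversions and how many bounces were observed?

25 conversions and 11 bounces

A Beta(α, β) prior with s successes and f failures in binomial data gives a Beta(α+s, β+f) posterior.
So s = 55 − 30 = 25 and f = 16 − 5 = 11.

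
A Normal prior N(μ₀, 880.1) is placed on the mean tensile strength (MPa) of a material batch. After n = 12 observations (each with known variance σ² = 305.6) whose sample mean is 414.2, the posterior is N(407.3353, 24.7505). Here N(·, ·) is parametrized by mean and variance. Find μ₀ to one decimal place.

The posterior mean is a precision-weighted average: μ_n = (τ₀μ₀ + τ_data·x̄)/(τ₀+τ_data), with τ₀=1/σ₀² and τ_data=n/σ².
Here τ₀ = 1/880.1 = 0.001136 and τ_data = 12/305.6 = 0.039267, so τ_n = 0.040403.
Rearranging for μ₀: μ₀ = (μ_n·τ_n − τ_data·x̄)/τ₀ = (407.3353·0.040403 − 0.039267·414.2) / 0.001136 = 0.193177/0.001136 ≈ 170.1.

μ₀ = 170.1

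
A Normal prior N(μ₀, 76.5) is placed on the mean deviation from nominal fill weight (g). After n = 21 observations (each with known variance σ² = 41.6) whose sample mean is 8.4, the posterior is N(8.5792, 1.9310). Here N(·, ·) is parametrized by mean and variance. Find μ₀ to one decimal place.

μ₀ = 15.5

The posterior mean is a precision-weighted average: μ_n = (τ₀μ₀ + τ_data·x̄)/(τ₀+τ_data), with τ₀=1/σ₀² and τ_data=n/σ².
Here τ₀ = 1/76.5 = 0.013072 and τ_data = 21/41.6 = 0.504808, so τ_n = 0.517880.
Rearranging for μ₀: μ₀ = (μ_n·τ_n − τ_data·x̄)/τ₀ = (8.5792·0.517880 − 0.504808·8.4) / 0.013072 = 0.202609/0.013072 ≈ 15.5.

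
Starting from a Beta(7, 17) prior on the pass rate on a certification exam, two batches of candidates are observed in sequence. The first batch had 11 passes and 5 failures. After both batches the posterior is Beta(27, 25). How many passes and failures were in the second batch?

Sequential conjugate updates are equivalent to a single update on the pooled data, so total successes = posterior α − prior α and total failures = posterior β − prior β.
Total across both batches: 27−7=20 passes, 25−17=8 failures.
Subtract the first batch: 20−11=9 passes and 8−5=3 failures.

9 passes and 3 failures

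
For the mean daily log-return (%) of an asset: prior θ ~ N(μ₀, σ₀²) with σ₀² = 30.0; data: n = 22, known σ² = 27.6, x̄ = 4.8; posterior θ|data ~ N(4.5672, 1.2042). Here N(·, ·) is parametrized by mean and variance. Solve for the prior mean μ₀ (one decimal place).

μ₀ = -1.0

The posterior mean is a precision-weighted average: μ_n = (τ₀μ₀ + τ_data·x̄)/(τ₀+τ_data), with τ₀=1/σ₀² and τ_data=n/σ².
Here τ₀ = 1/30.0 = 0.033333 and τ_data = 22/27.6 = 0.797101, so τ_n = 0.830434.
Rearranging for μ₀: μ₀ = (μ_n·τ_n − τ_data·x̄)/τ₀ = (4.5672·0.830434 − 0.797101·4.8) / 0.033333 = -0.033327/0.033333 ≈ -1.0.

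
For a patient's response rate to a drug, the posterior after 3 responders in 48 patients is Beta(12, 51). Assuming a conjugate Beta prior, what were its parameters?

Beta(9, 6)

Beta is conjugate to the binomial likelihood: posterior = Beta(α+s, β+f).
So α = 12 − 3 = 9 and β = 51 − 45 = 6.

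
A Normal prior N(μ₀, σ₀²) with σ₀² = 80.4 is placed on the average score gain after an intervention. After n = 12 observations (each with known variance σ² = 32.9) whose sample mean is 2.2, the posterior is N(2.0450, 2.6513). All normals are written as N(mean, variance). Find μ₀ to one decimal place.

μ₀ = -2.5

With known observation variance, the Normal–Normal posterior has precision τ_n = τ₀ + n/σ² and mean μ_n = (τ₀μ₀ + (n/σ²)x̄)/τ_n.
Here τ₀ = 1/80.4 = 0.012438 and τ_data = 12/32.9 = 0.364742, so τ_n = 0.377180.
Rearranging for μ₀: μ₀ = (μ_n·τ_n − τ_data·x̄)/τ₀ = (2.0450·0.377180 − 0.364742·2.2) / 0.012438 = -0.031099/0.012438 ≈ -2.5.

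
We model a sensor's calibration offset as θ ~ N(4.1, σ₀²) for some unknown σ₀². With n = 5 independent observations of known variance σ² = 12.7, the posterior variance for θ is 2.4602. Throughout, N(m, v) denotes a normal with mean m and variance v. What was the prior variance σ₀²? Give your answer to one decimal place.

σ₀² = 78.3

For the Normal–Normal model with known σ², precisions add: τ_n = τ₀ + n/σ².
So 1/σ₀² = 1/2.4602 − 5/12.7 = 0.406471 − 0.393701 = 0.012770.
Hence σ₀² = 1/0.012770 ≈ 78.3.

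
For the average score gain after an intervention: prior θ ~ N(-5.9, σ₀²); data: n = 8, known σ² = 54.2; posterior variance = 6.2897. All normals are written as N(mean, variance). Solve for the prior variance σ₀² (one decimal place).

For the Normal–Normal model with known σ², precisions add: τ_n = τ₀ + n/σ².
So 1/σ₀² = 1/6.2897 − 8/54.2 = 0.158990 − 0.147601 = 0.011389.
Hence σ₀² = 1/0.011389 ≈ 87.8.

σ₀² = 87.8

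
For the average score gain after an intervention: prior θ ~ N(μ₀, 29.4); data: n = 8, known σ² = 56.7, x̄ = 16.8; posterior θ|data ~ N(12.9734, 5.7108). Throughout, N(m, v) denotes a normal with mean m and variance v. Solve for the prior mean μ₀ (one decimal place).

With known observation variance, the Normal–Normal posterior has precision τ_n = τ₀ + n/σ² and mean μ_n = (τ₀μ₀ + (n/σ²)x̄)/τ_n.
Here τ₀ = 1/29.4 = 0.034014 and τ_data = 8/56.7 = 0.141093, so τ_n = 0.175107.
Rearranging for μ₀: μ₀ = (μ_n·τ_n − τ_data·x̄)/τ₀ = (12.9734·0.175107 − 0.141093·16.8) / 0.034014 = -0.098629/0.034014 ≈ -2.9.

μ₀ = -2.9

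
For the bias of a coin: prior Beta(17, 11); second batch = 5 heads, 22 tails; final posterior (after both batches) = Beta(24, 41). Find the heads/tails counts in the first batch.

2 heads and 8 tails

Because Beta–binomial updating is additive in the counts, the combined data contributed (α_post−α_prior, β_post−β_prior) successes and failures.
Total across both batches: 24−17=7 heads, 41−11=30 tails.
Subtract the second batch: 7−5=2 heads and 30−22=8 tails.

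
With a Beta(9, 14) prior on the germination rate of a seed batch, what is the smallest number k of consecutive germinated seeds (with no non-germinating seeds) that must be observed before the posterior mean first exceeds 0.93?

After k germinated seeds and 0 non-germinating seeds the posterior is Beta(9+k, 14), with mean (9+k)/(9+14+k).
Set (9+k)/(23+k) > 0.93 and solve: k > (0.93·23 − 9)/(1 − 0.93) = 177.000.
The smallest integer exceeding 177.000 is 178.

k = 178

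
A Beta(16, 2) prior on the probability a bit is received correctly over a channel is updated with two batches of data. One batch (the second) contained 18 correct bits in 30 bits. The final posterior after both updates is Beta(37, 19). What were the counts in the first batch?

3 correct bits and 5 errors

Sequential conjugate updates are equivalent to a single update on the pooled data, so total successes = posterior α − prior α and total failures = posterior β − prior β.
Total across both batches: 37−16=21 correct bits, 19−2=17 errors.
Subtract the second batch: 21−18=3 correct bits and 17−12=5 errors.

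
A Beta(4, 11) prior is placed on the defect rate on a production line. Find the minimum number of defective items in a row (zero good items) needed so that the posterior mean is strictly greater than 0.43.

k = 5

After k defective items and 0 good items the posterior is Beta(4+k, 11), with mean (4+k)/(4+11+k).
Set (4+k)/(15+k) > 0.43 and solve: k > (0.43·15 − 4)/(1 − 0.43) = 4.298.
The smallest integer exceeding 4.298 is 5.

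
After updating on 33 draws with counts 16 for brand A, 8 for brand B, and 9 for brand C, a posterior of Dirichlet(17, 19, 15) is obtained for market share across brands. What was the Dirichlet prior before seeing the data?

Dirichlet(1, 11, 6)

For a Dirichlet(α) prior with multinomial counts c, the posterior is Dirichlet(α + c) componentwise.
Subtract each count from the matching posterior parameter: 17−16=1, 19−8=11, 15−9=6.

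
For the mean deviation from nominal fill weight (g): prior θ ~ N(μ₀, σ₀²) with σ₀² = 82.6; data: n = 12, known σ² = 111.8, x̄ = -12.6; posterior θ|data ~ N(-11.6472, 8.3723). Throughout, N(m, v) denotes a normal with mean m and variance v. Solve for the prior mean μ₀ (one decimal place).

μ₀ = -3.2

With known observation variance, the Normal–Normal posterior has precision τ_n = τ₀ + n/σ² and mean μ_n = (τ₀μ₀ + (n/σ²)x̄)/τ_n.
Here τ₀ = 1/82.6 = 0.012107 and τ_data = 12/111.8 = 0.107335, so τ_n = 0.119442.
Rearranging for μ₀: μ₀ = (μ_n·τ_n − τ_data·x̄)/τ₀ = (-11.6472·0.119442 − 0.107335·-12.6) / 0.012107 = -0.038744/0.012107 ≈ -3.2.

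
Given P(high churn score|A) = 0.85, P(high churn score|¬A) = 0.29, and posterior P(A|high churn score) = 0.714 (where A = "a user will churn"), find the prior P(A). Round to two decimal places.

P(A) = 0.46

In odds form, posterior odds = prior odds × likelihood ratio, so prior odds = posterior odds ÷ LR.
Posterior odds = 0.714/(1−0.714) = 2.4965. LR = 0.85/0.29 = 2.9310.
Prior odds = 2.4965/2.9310 = 0.8518, so P(A) = 0.8518/(1+0.8518) ≈ 0.46.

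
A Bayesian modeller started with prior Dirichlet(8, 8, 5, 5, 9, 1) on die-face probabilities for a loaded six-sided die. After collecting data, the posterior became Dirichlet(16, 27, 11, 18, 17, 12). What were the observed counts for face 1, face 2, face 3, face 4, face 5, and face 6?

For a Dirichlet(α) prior with multinomial counts c, the posterior is Dirichlet(α + c) componentwise.
Counts are posterior − prior componentwise: 16−8=8, 27−8=19, 11−5=6, 18−5=13, 17−9=8, 12−1=11.

counts (8, 19, 6, 13, 8, 11)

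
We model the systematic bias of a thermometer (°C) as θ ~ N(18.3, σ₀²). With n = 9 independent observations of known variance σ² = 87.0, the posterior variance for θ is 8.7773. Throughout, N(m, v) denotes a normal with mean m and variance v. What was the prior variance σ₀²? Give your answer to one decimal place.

For the Normal–Normal model with known σ², precisions add: τ_n = τ₀ + n/σ².
So 1/σ₀² = 1/8.7773 − 9/87.0 = 0.113930 − 0.103448 = 0.010482.
Hence σ₀² = 1/0.010482 ≈ 95.4.

σ₀² = 95.4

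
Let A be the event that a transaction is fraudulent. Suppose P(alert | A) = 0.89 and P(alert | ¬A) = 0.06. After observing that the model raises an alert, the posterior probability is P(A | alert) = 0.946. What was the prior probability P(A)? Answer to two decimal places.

P(A) = 0.54

Bayes' rule in odds form gives O(A|E) = O(A)·[P(E|A)/P(E|¬A)], hence O(A) = O(A|E)/LR.
Posterior odds = 0.946/(1−0.946) = 17.5185. LR = 0.89/0.06 = 14.8333.
Prior odds = 17.5185/14.8333 = 1.1810, so P(A) = 1.1810/(1+1.1810) ≈ 0.54.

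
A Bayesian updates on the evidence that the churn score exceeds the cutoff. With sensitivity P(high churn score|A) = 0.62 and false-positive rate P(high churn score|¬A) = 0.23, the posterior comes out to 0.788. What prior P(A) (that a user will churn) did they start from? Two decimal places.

In odds form, posterior odds = prior odds × likelihood ratio, so prior odds = posterior odds ÷ LR.
Posterior odds = 0.788/(1−0.788) = 3.7170. LR = 0.62/0.23 = 2.6957.
Prior odds = 3.7170/2.6957 = 1.3789, so P(A) = 1.3789/(1+1.3789) ≈ 0.58.

P(A) = 0.58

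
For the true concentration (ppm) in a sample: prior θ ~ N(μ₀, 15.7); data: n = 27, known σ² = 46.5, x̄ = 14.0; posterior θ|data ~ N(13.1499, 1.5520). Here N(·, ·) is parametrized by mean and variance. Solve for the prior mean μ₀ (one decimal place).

μ₀ = 5.4

With known observation variance, the Normal–Normal posterior has precision τ_n = τ₀ + n/σ² and mean μ_n = (τ₀μ₀ + (n/σ²)x̄)/τ_n.
Here τ₀ = 1/15.7 = 0.063694 and τ_data = 27/46.5 = 0.580645, so τ_n = 0.644339.
Rearranging for μ₀: μ₀ = (μ_n·τ_n − τ_data·x̄)/τ₀ = (13.1499·0.644339 − 0.580645·14.0) / 0.063694 = 0.343963/0.063694 ≈ 5.4.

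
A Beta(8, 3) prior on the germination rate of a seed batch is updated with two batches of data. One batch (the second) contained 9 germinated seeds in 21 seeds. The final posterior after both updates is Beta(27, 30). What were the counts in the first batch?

10 germinated seeds and 15 non-germinating seeds

Because Beta–binomial updating is additive in the counts, the combined data contributed (α_post−α_prior, β_post−β_prior) successes and failures.
Total across both batches: 27−8=19 germinated seeds, 30−3=27 non-germinating seeds.
Subtract the second batch: 19−9=10 germinated seeds and 27−12=15 non-germinating seeds.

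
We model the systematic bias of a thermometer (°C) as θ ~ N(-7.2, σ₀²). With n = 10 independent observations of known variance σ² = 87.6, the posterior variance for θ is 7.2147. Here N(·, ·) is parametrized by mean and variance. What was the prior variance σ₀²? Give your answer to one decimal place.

σ₀² = 40.9

For the Normal–Normal model with known σ², precisions add: τ_n = τ₀ + n/σ².
So 1/σ₀² = 1/7.2147 − 10/87.6 = 0.138606 − 0.114155 = 0.024451.
Hence σ₀² = 1/0.024451 ≈ 40.9.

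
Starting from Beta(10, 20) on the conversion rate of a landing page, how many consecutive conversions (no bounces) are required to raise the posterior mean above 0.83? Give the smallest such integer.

After k conversions and 0 bounces the posterior is Beta(10+k, 20), with mean (10+k)/(10+20+k).
Set (10+k)/(30+k) > 0.83 and solve: k > (0.83·30 − 10)/(1 − 0.83) = 87.647.
The smallest integer exceeding 87.647 is 88.

k = 88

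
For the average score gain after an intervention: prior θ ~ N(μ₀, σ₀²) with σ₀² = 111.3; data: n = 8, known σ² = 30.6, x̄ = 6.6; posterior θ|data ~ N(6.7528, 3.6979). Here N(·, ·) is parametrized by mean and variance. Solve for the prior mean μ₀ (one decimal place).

μ₀ = 11.2

With known observation variance, the Normal–Normal posterior has precision τ_n = τ₀ + n/σ² and mean μ_n = (τ₀μ₀ + (n/σ²)x̄)/τ_n.
Here τ₀ = 1/111.3 = 0.008985 and τ_data = 8/30.6 = 0.261438, so τ_n = 0.270423.
Rearranging for μ₀: μ₀ = (μ_n·τ_n − τ_data·x̄)/τ₀ = (6.7528·0.270423 − 0.261438·6.6) / 0.008985 = 0.100622/0.008985 ≈ 11.2.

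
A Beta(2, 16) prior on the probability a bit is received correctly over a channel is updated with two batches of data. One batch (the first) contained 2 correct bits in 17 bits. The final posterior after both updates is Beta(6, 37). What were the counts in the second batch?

Because Beta–binomial updating is additive in the counts, the combined data contributed (α_post−α_prior, β_post−β_prior) successes and failures.
Total across both batches: 6−2=4 correct bits, 37−16=21 errors.
Subtract the first batch: 4−2=2 correct bits and 21−15=6 errors.

2 correct bits and 6 errors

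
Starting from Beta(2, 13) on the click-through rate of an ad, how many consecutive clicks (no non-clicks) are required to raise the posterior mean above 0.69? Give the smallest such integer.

k = 27

After k clicks and 0 non-clicks the posterior is Beta(2+k, 13), with mean (2+k)/(2+13+k).
Set (2+k)/(15+k) > 0.69 and solve: k > (0.69·15 − 2)/(1 − 0.69) = 26.935.
The smallest integer exceeding 26.935 is 27.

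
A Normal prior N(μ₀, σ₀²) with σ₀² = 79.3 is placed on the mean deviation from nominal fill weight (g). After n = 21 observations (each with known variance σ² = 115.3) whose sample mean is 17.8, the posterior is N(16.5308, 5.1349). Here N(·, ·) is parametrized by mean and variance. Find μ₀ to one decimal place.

μ₀ = -1.8

With known observation variance, the Normal–Normal posterior has precision τ_n = τ₀ + n/σ² and mean μ_n = (τ₀μ₀ + (n/σ²)x̄)/τ_n.
Here τ₀ = 1/79.3 = 0.012610 and τ_data = 21/115.3 = 0.182134, so τ_n = 0.194744.
Rearranging for μ₀: μ₀ = (μ_n·τ_n − τ_data·x̄)/τ₀ = (16.5308·0.194744 − 0.182134·17.8) / 0.012610 = -0.022711/0.012610 ≈ -1.8.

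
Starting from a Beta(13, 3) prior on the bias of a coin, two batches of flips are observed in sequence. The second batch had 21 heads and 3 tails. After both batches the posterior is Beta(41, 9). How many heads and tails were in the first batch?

Sequential conjugate updates are equivalent to a single update on the pooled data, so total successes = posterior α − prior α and total failures = posterior β − prior β.
Total across both batches: 41−13=28 heads, 9−3=6 tails.
Subtract the second batch: 28−21=7 heads and 6−3=3 tails.

7 heads and 3 tails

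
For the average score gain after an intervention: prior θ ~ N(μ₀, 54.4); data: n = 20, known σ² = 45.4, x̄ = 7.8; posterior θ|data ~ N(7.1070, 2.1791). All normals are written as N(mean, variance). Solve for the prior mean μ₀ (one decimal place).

With known observation variance, the Normal–Normal posterior has precision τ_n = τ₀ + n/σ² and mean μ_n = (τ₀μ₀ + (n/σ²)x̄)/τ_n.
Here τ₀ = 1/54.4 = 0.018382 and τ_data = 20/45.4 = 0.440529, so τ_n = 0.458911.
Rearranging for μ₀: μ₀ = (μ_n·τ_n − τ_data·x̄)/τ₀ = (7.1070·0.458911 − 0.440529·7.8) / 0.018382 = -0.174646/0.018382 ≈ -9.5.

μ₀ = -9.5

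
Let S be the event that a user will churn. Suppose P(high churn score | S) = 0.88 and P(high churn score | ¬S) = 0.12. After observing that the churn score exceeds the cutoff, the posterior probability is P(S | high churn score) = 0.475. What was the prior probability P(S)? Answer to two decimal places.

P(S) = 0.11

Bayes' rule in odds form gives O(S|E) = O(S)·[P(E|S)/P(E|¬S)], hence O(S) = O(S|E)/LR.
Posterior odds = 0.475/(1−0.475) = 0.9048. LR = 0.88/0.12 = 7.3333.
Prior odds = 0.9048/7.3333 = 0.1234, so P(S) = 0.1234/(1+0.1234) ≈ 0.11.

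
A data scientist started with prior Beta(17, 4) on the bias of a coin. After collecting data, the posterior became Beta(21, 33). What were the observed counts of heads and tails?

4 heads and 29 tails

A Beta(a, b) prior with s successes and f failures in binomial data gives a Beta(a+s, b+f) posterior.
So s = 21 − 17 = 4 and f = 33 − 4 = 29.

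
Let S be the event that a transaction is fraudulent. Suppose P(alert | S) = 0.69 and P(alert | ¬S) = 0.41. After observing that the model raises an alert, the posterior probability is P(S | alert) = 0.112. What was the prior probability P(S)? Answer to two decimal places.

P(S) = 0.07

In odds form, posterior odds = prior odds × likelihood ratio, so prior odds = posterior odds ÷ LR.
Posterior odds = 0.112/(1−0.112) = 0.1261. LR = 0.69/0.41 = 1.6829.
Prior odds = 0.1261/1.6829 = 0.0749, so P(S) = 0.0749/(1+0.0749) ≈ 0.07.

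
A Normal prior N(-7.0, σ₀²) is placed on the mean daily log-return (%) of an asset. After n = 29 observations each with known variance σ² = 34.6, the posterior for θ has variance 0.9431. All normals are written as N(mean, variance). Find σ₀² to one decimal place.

For the Normal–Normal model with known σ², precisions add: τ_n = τ₀ + n/σ².
So 1/σ₀² = 1/0.9431 − 29/34.6 = 1.060333 − 0.838150 = 0.222183.
Hence σ₀² = 1/0.222183 ≈ 4.5.

σ₀² = 4.5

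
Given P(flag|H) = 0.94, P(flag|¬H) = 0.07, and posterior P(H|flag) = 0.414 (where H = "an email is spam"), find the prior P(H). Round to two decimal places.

Bayes' rule in odds form gives O(H|E) = O(H)·[P(E|H)/P(E|¬H)], hence O(H) = O(H|E)/LR.
Posterior odds = 0.414/(1−0.414) = 0.7065. LR = 0.94/0.07 = 13.4286.
Prior odds = 0.7065/13.4286 = 0.0526, so P(H) = 0.0526/(1+0.0526) ≈ 0.05.

P(H) = 0.05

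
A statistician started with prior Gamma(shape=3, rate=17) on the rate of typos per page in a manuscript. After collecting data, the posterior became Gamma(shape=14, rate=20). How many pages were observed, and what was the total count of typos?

Gamma–Poisson conjugacy: posterior shape = α + Σxᵢ, posterior rate = β + n.
Matching: Σxᵢ = 14 − 3 = 11 and n = 20 − 17 = 3.

n = 3 pages with total 11 typos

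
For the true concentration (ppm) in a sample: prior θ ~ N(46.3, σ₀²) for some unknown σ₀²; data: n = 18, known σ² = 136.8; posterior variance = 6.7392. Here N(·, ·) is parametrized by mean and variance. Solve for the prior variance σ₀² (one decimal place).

σ₀² = 59.5

For the Normal–Normal model with known σ², precisions add: τ_n = τ₀ + n/σ².
So 1/σ₀² = 1/6.7392 − 18/136.8 = 0.148386 − 0.131579 = 0.016807.
Hence σ₀² = 1/0.016807 ≈ 59.5.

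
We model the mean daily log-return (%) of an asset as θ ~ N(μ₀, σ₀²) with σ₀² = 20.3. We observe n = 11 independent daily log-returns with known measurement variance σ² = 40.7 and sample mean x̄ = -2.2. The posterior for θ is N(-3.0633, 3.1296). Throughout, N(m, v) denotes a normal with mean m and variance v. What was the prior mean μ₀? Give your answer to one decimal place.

μ₀ = -7.8

With known observation variance, the Normal–Normal posterior has precision τ_n = τ₀ + n/σ² and mean μ_n = (τ₀μ₀ + (n/σ²)x̄)/τ_n.
Here τ₀ = 1/20.3 = 0.049261 and τ_data = 11/40.7 = 0.270270, so τ_n = 0.319531.
Rearranging for μ₀: μ₀ = (μ_n·τ_n − τ_data·x̄)/τ₀ = (-3.0633·0.319531 − 0.270270·-2.2) / 0.049261 = -0.384225/0.049261 ≈ -7.8.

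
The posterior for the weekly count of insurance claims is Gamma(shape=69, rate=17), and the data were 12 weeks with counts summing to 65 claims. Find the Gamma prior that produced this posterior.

Gamma(shape=4, rate=5)

A Gamma(α, β) prior (rate parametrization) on a Poisson rate with n observations summing to S gives posterior Gamma(α+S, β+n).
So α = 69 − 65 = 4 and β = 17 − 12 = 5.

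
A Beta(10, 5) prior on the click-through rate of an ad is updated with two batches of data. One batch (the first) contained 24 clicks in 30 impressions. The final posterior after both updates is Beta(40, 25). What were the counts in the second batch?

6 clicks and 14 non-clicks

Sequential conjugate updates are equivalent to a single update on the pooled data, so total successes = posterior α − prior α and total failures = posterior β − prior β.
Total across both batches: 40−10=30 clicks, 25−5=20 non-clicks.
Subtract the first batch: 30−24=6 clicks and 20−6=14 non-clicks.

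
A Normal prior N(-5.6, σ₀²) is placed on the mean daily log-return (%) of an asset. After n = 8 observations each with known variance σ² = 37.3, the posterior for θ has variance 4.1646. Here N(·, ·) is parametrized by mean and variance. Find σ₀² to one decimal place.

σ₀² = 39.0

For the Normal–Normal model with known σ², precisions add: τ_n = τ₀ + n/σ².
So 1/σ₀² = 1/4.1646 − 8/37.3 = 0.240119 − 0.214477 = 0.025642.
Hence σ₀² = 1/0.025642 ≈ 39.0.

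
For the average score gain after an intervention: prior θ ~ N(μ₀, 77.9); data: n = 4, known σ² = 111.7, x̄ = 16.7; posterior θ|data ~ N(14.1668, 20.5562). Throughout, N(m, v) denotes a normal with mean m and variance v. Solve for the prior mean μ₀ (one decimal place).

μ₀ = 7.1

With known observation variance, the Normal–Normal posterior has precision τ_n = τ₀ + n/σ² and mean μ_n = (τ₀μ₀ + (n/σ²)x̄)/τ_n.
Here τ₀ = 1/77.9 = 0.012837 and τ_data = 4/111.7 = 0.035810, so τ_n = 0.048647.
Rearranging for μ₀: μ₀ = (μ_n·τ_n − τ_data·x̄)/τ₀ = (14.1668·0.048647 − 0.035810·16.7) / 0.012837 = 0.091145/0.012837 ≈ 7.1.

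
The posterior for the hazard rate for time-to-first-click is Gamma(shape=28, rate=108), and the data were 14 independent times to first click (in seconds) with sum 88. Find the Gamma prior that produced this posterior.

For an exponential likelihood with a Gamma(α, β) prior on the rate, n observations with total T give posterior Gamma(α+n, β+T).
So α = 28 − 14 = 14 and β = 108 − 88 = 20.

Gamma(shape=14, rate=20)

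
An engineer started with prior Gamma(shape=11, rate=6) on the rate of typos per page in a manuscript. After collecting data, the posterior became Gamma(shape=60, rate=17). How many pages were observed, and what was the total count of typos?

A Gamma(α, β) prior (rate parametrization) on a Poisson rate with n observations summing to S gives posterior Gamma(α+S, β+n).
Matching: Σxᵢ = 60 − 11 = 49 and n = 17 − 6 = 11.

n = 11 pages with total 49 typos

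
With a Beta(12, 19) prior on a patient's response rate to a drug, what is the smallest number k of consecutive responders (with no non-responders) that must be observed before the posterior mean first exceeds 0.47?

After k responders and 0 non-responders the posterior is Beta(12+k, 19), with mean (12+k)/(12+19+k).
Set (12+k)/(31+k) > 0.47 and solve: k > (0.47·31 − 12)/(1 − 0.47) = 4.849.
The smallest integer exceeding 4.849 is 5.

k = 5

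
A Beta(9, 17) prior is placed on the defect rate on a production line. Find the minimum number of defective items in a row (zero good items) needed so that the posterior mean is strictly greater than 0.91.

k = 163

After k defective items and 0 good items the posterior is Beta(9+k, 17), with mean (9+k)/(9+17+k).
Set (9+k)/(26+k) > 0.91 and solve: k > (0.91·26 − 9)/(1 − 0.91) = 162.889.
The smallest integer exceeding 162.889 is 163.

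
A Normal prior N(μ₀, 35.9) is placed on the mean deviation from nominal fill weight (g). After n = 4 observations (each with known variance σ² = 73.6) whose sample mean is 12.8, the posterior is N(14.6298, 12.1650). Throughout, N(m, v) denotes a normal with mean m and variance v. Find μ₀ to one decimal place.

With known observation variance, the Normal–Normal posterior has precision τ_n = τ₀ + n/σ² and mean μ_n = (τ₀μ₀ + (n/σ²)x̄)/τ_n.
Here τ₀ = 1/35.9 = 0.027855 and τ_data = 4/73.6 = 0.054348, so τ_n = 0.082203.
Rearranging for μ₀: μ₀ = (μ_n·τ_n − τ_data·x̄)/τ₀ = (14.6298·0.082203 − 0.054348·12.8) / 0.027855 = 0.506959/0.027855 ≈ 18.2.

μ₀ = 18.2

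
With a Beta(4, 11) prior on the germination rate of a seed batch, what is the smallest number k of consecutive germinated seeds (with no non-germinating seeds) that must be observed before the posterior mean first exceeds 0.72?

k = 25

After k germinated seeds and 0 non-germinating seeds the posterior is Beta(4+k, 11), with mean (4+k)/(4+11+k).
Set (4+k)/(15+k) > 0.72 and solve: k > (0.72·15 − 4)/(1 − 0.72) = 24.286.
The smallest integer exceeding 24.286 is 25.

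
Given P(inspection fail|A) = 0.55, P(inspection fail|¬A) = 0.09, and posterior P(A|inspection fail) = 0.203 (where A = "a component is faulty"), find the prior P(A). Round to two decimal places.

P(A) = 0.04

Bayes' rule in odds form gives O(A|E) = O(A)·[P(E|A)/P(E|¬A)], hence O(A) = O(A|E)/LR.
Posterior odds = 0.203/(1−0.203) = 0.2547. LR = 0.55/0.09 = 6.1111.
Prior odds = 0.2547/6.1111 = 0.0417, so P(A) = 0.0417/(1+0.0417) ≈ 0.04.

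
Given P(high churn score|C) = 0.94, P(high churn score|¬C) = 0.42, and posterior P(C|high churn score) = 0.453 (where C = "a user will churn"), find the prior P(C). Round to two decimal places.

P(C) = 0.27

Bayes' rule in odds form gives O(C|E) = O(C)·[P(E|C)/P(E|¬C)], hence O(C) = O(C|E)/LR.
Posterior odds = 0.453/(1−0.453) = 0.8282. LR = 0.94/0.42 = 2.2381.
Prior odds = 0.8282/2.2381 = 0.3700, so P(C) = 0.3700/(1+0.3700) ≈ 0.27.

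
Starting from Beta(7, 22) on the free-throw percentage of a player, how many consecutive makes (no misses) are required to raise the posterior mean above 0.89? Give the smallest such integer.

After k makes and 0 misses the posterior is Beta(7+k, 22), with mean (7+k)/(7+22+k).
Set (7+k)/(29+k) > 0.89 and solve: k > (0.89·29 − 7)/(1 − 0.89) = 171.000.
The smallest integer exceeding 171.000 is 172, and checking k=172: (179)/(201) = 0.8905 > 0.89.

k = 172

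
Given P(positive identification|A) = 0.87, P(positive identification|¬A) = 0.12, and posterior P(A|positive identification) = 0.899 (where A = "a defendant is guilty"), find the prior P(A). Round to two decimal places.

In odds form, posterior odds = prior odds × likelihood ratio, so prior odds = posterior odds ÷ LR.
Posterior odds = 0.899/(1−0.899) = 8.9010. LR = 0.87/0.12 = 7.2500.
Prior odds = 8.9010/7.2500 = 1.2277, so P(A) = 1.2277/(1+1.2277) ≈ 0.55.

P(A) = 0.55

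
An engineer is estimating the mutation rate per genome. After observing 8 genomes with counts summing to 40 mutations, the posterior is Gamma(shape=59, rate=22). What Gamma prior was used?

A Gamma(α, β) prior (rate parametrization) on a Poisson rate with n observations summing to S gives posterior Gamma(α+S, β+n).
So α = 59 − 40 = 19 and β = 22 − 8 = 14.

Gamma(shape=19, rate=14)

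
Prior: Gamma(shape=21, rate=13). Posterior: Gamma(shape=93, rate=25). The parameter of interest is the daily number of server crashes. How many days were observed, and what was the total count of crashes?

n = 12 days with total 72 crashes

A Gamma(α, β) prior (rate parametrization) on a Poisson rate with n observations summing to S gives posterior Gamma(α+S, β+n).
Matching: Σxᵢ = 93 − 21 = 72 and n = 25 − 13 = 12.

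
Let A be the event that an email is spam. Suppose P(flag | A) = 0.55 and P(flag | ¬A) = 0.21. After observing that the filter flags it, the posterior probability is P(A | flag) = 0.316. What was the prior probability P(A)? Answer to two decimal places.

In odds form, posterior odds = prior odds × likelihood ratio, so prior odds = posterior odds ÷ LR.
Posterior odds = 0.316/(1−0.316) = 0.4620. LR = 0.55/0.21 = 2.6190.
Prior odds = 0.4620/2.6190 = 0.1764, so P(A) = 0.1764/(1+0.1764) ≈ 0.15.

P(A) = 0.15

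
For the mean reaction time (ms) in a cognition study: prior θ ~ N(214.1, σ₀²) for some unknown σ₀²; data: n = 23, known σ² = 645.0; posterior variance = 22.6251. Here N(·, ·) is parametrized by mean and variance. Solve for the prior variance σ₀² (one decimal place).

σ₀² = 117.1

For the Normal–Normal model with known σ², precisions add: τ_n = τ₀ + n/σ².
So 1/σ₀² = 1/22.6251 − 23/645.0 = 0.044199 − 0.035659 = 0.008540.
Hence σ₀² = 1/0.008540 ≈ 117.1.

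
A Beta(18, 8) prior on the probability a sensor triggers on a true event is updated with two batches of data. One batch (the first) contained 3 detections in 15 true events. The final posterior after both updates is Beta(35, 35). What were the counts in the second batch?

14 detections and 15 misses

Sequential conjugate updates are equivalent to a single update on the pooled data, so total successes = posterior α − prior α and total failures = posterior β − prior β.
Total across both batches: 35−18=17 detections, 35−8=27 misses.
Subtract the first batch: 17−3=14 detections and 27−12=15 misses.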